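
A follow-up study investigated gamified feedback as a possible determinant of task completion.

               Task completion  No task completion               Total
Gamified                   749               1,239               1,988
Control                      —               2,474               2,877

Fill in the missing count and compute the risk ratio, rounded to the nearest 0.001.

The missing cell is in the unexposed row: 2877 − 2474 = 403.
So a = 749, b = 1239, c = 403, d = 2474.
RR = [a/(a+b)] / [c/(c+d)] = (749/1988) / (403/2877) = 0.37676/0.14008 = 2.68968

2.690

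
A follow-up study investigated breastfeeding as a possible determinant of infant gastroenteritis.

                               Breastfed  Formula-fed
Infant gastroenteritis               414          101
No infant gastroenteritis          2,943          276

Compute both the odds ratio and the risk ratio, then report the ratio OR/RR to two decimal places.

0.84

Reading the table with exposure as columns: a = 414 (Breastfed, case), b = 2943 (Breastfed, non-case), c = 101 (Formula-fed, case), d = 276.
OR = (414·276)/(2943·101) = 114264/297243 = 0.38441
Risk in exposed = 414/3357 = 0.12332; risk in unexposed = 101/377 = 0.26790; RR = 0.46033
OR/RR = 0.38441 / 0.46033 = 0.83508
The outcome is not rare, so the OR lies further from 1 than the RR.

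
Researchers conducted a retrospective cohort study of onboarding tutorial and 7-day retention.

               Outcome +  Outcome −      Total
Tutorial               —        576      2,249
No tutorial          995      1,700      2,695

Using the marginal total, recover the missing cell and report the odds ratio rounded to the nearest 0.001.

4.962

The missing cell is in the exposed row: 2249 − 576 = 1673.
So a = 1673, b = 576, c = 995, d = 1700.
OR = (a·d)/(b·c) = (1673 × 1700) / (576 × 995) = 2844100 / 573120 = 4.96249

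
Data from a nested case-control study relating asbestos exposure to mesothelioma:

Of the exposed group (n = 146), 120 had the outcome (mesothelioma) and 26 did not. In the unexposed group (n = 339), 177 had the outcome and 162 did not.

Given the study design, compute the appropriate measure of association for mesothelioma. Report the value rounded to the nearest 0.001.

From the description: a = 120, b = 26, c = 177, d = 162.
This is a nested case-control study: participants were sampled on outcome status, so risks in the source population cannot be estimated directly — relative risk is not valid here. The odds ratio is the appropriate measure.
OR = (a·d)/(b·c) = (120 × 162) / (26 × 177) = 19440 / 4602 = 4.22425

4.224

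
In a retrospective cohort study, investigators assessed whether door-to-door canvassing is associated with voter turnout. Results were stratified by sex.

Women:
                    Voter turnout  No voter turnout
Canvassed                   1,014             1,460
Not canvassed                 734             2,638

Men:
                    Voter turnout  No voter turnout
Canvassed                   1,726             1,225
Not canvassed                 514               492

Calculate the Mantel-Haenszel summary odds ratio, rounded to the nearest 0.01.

OR_MH = Σ(aᵢdᵢ/nᵢ) / Σ(bᵢcᵢ/nᵢ), where nᵢ is the stratum total.
Stratum 1 (Women): n = 5846; a·d/n = 1014·2638/5846 = 457.5662; b·c/n = 1460·734/5846 = 183.3117
Stratum 2 (Men): n = 3957; a·d/n = 1726·492/3957 = 214.6050; b·c/n = 1225·514/3957 = 159.1231
OR_MH = (457.5662 + 214.6050) / (183.3117 + 159.1231) = 672.1712 / 342.4347 = 1.96292

1.96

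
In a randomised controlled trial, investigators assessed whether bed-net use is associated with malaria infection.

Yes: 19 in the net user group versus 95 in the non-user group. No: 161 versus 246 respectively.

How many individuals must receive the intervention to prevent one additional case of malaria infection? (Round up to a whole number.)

6

Risk in treated group = 19/180 = 0.10556; risk in control = 95/341 = 0.27859.
Absolute risk reduction = 0.27859 − 0.10556 = 0.17304
NNT = 1 / ARR = 1 / 0.17304 = 5.779 → round up → 6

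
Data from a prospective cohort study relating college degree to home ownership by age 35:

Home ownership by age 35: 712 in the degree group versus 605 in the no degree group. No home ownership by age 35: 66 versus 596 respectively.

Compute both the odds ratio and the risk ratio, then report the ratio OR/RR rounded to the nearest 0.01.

5.85

From the description: a = 712, b = 66, c = 605, d = 596.
OR = (712·596)/(66·605) = 424352/39930 = 10.62740
Risk in exposed = 712/778 = 0.91517; risk in unexposed = 605/1201 = 0.50375; RR = 1.81672
OR/RR = 10.62740 / 1.81672 = 5.84977
The outcome is not rare, so the OR lies further from 1 than the RR.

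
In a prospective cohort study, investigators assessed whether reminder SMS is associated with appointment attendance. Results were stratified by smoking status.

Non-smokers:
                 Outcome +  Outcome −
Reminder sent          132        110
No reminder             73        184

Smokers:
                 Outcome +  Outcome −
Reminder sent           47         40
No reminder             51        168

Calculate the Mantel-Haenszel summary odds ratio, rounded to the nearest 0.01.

3.27

OR_MH = Σ(aᵢdᵢ/nᵢ) / Σ(bᵢcᵢ/nᵢ), where nᵢ is the stratum total.
Stratum 1 (Non-smokers): n = 499; a·d/n = 132·184/499 = 48.6733; b·c/n = 110·73/499 = 16.0922
Stratum 2 (Smokers): n = 306; a·d/n = 47·168/306 = 25.8039; b·c/n = 40·51/306 = 6.6667
OR_MH = (48.6733 + 25.8039) / (16.0922 + 6.6667) = 74.4773 / 22.7589 = 3.27245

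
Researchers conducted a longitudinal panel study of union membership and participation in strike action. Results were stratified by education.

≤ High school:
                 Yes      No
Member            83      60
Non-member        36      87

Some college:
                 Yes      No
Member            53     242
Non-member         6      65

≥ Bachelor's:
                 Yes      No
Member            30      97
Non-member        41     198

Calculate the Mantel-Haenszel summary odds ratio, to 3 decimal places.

OR_MH = Σ(aᵢdᵢ/nᵢ) / Σ(bᵢcᵢ/nᵢ), where nᵢ is the stratum total.
Stratum 1 (≤ High school): n = 266; a·d/n = 83·87/266 = 27.1466; b·c/n = 60·36/266 = 8.1203
Stratum 2 (Some college): n = 366; a·d/n = 53·65/366 = 9.4126; b·c/n = 242·6/366 = 3.9672
Stratum 3 (≥ Bachelor's): n = 366; a·d/n = 30·198/366 = 16.2295; b·c/n = 97·41/366 = 10.8661
OR_MH = (27.1466 + 9.4126 + 16.2295) / (8.1203 + 3.9672 + 10.8661) = 52.7887 / 22.9536 = 2.29980

2.300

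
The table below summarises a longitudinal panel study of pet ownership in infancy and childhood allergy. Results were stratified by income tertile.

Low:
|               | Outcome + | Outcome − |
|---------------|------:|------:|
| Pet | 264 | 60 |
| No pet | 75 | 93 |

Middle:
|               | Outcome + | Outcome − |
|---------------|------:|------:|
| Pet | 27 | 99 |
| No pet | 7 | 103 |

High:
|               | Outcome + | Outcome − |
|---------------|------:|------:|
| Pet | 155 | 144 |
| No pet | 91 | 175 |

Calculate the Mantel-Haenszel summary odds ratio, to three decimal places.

3.110

OR_MH = Σ(aᵢdᵢ/nᵢ) / Σ(bᵢcᵢ/nᵢ), where nᵢ is the stratum total.
Stratum 1 (Low): n = 492; a·d/n = 264·93/492 = 49.9024; b·c/n = 60·75/492 = 9.1463
Stratum 2 (Middle): n = 236; a·d/n = 27·103/236 = 11.7839; b·c/n = 99·7/236 = 2.9364
Stratum 3 (High): n = 565; a·d/n = 155·175/565 = 48.0088; b·c/n = 144·91/565 = 23.1929
OR_MH = (49.9024 + 11.7839 + 48.0088) / (9.1463 + 2.9364 + 23.1929) = 109.6952 / 35.2757 = 3.10965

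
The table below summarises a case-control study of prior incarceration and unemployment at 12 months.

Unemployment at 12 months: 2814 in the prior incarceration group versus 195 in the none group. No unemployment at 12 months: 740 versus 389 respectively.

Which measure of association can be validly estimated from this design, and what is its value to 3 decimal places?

From the description: a = 2814, b = 740, c = 195, d = 389.
This is a case-control study: participants were sampled on outcome status, so risks in the source population cannot be estimated directly — relative risk is not valid here. The odds ratio is the appropriate measure.
OR = (a·d)/(b·c) = (2814 × 389) / (740 × 195) = 1094646 / 144300 = 7.58590

7.586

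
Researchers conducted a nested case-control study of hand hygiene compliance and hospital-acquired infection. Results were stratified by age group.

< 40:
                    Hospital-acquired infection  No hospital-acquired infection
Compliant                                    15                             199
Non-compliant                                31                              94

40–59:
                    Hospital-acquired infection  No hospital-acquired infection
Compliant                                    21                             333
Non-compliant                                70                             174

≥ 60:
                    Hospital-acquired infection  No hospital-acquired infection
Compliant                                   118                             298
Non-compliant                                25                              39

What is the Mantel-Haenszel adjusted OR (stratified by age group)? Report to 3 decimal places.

0.273

OR_MH = Σ(aᵢdᵢ/nᵢ) / Σ(bᵢcᵢ/nᵢ), where nᵢ is the stratum total.
Stratum 1 (< 40): n = 339; a·d/n = 15·94/339 = 4.1593; b·c/n = 199·31/339 = 18.1976
Stratum 2 (40–59): n = 598; a·d/n = 21·174/598 = 6.1104; b·c/n = 333·70/598 = 38.9799
Stratum 3 (≥ 60): n = 480; a·d/n = 118·39/480 = 9.5875; b·c/n = 298·25/480 = 15.5208
OR_MH = (4.1593 + 6.1104 + 9.5875) / (18.1976 + 38.9799 + 15.5208) = 19.8572 / 72.6984 = 0.27314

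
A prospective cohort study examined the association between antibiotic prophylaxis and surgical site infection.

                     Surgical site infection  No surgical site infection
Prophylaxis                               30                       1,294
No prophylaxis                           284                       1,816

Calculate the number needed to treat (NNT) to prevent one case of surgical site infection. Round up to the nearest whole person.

Risk in treated group = 30/1324 = 0.02266; risk in control = 284/2100 = 0.13524.
Absolute risk reduction = 0.13524 − 0.02266 = 0.11258
NNT = 1 / ARR = 1 / 0.11258 = 8.883 → round up → 9

9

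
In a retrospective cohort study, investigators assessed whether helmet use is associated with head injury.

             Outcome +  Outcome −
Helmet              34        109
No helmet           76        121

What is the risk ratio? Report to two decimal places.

0.62

Cells: a = 34, b = 109, c = 76, d = 121.
Risk in exposed = 34/143 = 0.23776; risk in unexposed = 76/197 = 0.38579.
RR = 0.23776 / 0.38579 = 0.61630
The risk is 38% lower among the exposed than among the unexposed.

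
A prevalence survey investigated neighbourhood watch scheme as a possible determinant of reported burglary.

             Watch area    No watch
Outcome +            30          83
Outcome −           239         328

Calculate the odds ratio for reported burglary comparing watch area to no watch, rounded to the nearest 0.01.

Reading the table with exposure as columns: a = 30 (Watch area, case), b = 239 (Watch area, non-case), c = 83 (No watch, case), d = 328.
OR = (a·d)/(b·c) = (30 × 328) / (239 × 83) = 9840 / 19837 = 0.49604
Exposure is associated with lower odds of reported burglary (OR = 0.50 < 1).

0.50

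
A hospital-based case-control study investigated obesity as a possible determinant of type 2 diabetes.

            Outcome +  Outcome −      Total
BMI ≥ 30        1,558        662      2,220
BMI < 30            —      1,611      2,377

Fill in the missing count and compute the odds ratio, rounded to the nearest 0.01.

4.95

The missing cell is in the unexposed row: 2377 − 1611 = 766.
So a = 1558, b = 662, c = 766, d = 1611.
OR = (a·d)/(b·c) = (1558 × 1611) / (662 × 766) = 2509938 / 507092 = 4.94967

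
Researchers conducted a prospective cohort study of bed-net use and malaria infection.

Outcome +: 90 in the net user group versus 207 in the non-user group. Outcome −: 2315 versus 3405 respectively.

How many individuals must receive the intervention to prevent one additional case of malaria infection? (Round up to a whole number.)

Risk in treated group = 90/2405 = 0.03742; risk in control = 207/3612 = 0.05731.
Absolute risk reduction = 0.05731 − 0.03742 = 0.01989
NNT = 1 / ARR = 1 / 0.01989 = 50.284 → round up → 51

51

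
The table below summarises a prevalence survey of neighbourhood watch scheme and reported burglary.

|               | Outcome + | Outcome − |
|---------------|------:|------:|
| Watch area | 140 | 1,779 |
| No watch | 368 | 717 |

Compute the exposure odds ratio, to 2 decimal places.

Cells: a = 140, b = 1779, c = 368, d = 717.
OR = (a·d)/(b·c) = (140 × 717) / (1779 × 368) = 100380 / 654672 = 0.15333
Exposure is associated with lower odds of reported burglary (OR = 0.15 < 1).

0.15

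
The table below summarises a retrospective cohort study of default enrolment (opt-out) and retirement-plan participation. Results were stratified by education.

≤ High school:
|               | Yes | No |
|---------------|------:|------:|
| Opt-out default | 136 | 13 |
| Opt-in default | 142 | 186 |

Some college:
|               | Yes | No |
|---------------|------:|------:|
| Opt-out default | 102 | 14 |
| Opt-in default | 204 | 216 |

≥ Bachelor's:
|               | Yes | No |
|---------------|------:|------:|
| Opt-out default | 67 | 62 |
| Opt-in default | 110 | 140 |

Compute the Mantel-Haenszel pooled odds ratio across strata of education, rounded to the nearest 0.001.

OR_MH = Σ(aᵢdᵢ/nᵢ) / Σ(bᵢcᵢ/nᵢ), where nᵢ is the stratum total.
Stratum 1 (≤ High school): n = 477; a·d/n = 136·186/477 = 53.0314; b·c/n = 13·142/477 = 3.8700
Stratum 2 (Some college): n = 536; a·d/n = 102·216/536 = 41.1045; b·c/n = 14·204/536 = 5.3284
Stratum 3 (≥ Bachelor's): n = 379; a·d/n = 67·140/379 = 24.7493; b·c/n = 62·110/379 = 17.9947
OR_MH = (53.0314 + 41.1045 + 24.7493) / (3.8700 + 5.3284 + 17.9947) = 118.8853 / 27.1931 = 4.37189

4.372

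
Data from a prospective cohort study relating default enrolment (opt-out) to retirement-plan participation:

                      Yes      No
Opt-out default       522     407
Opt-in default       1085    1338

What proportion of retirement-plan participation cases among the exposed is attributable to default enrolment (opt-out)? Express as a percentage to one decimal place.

20.3

Cells: a = 522, b = 407, c = 1085, d = 1338.
Risk in exposed = 522/929 = 0.56189; risk in unexposed = 1085/2423 = 0.44779.
RR = 0.56189/0.44779 = 1.25481
AR% = (RR − 1)/RR × 100 = (1.25481 − 1)/1.25481 × 100 = 20.3068%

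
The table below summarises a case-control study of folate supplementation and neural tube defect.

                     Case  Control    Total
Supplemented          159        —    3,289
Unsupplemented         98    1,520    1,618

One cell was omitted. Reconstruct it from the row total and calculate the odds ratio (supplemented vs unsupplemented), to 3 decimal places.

0.788

The missing cell is in the exposed row: 3289 − 159 = 3130.
So a = 159, b = 3130, c = 98, d = 1520.
OR = (a·d)/(b·c) = (159 × 1520) / (3130 × 98) = 241680 / 306740 = 0.78790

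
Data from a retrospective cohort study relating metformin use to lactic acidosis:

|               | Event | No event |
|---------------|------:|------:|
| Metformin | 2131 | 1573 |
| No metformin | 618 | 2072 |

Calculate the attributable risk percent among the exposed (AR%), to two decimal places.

Cells: a = 2131, b = 1573, c = 618, d = 2072.
Risk in exposed = 2131/3704 = 0.57532; risk in unexposed = 618/2690 = 0.22974.
RR = 0.57532/0.22974 = 2.50424
AR% = (RR − 1)/RR × 100 = (2.50424 − 1)/2.50424 × 100 = 60.0678%

60.07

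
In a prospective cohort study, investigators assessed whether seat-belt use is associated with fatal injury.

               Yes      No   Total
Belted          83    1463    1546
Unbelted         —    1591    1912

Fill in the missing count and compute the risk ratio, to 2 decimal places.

The missing cell is in the unexposed row: 1912 − 1591 = 321.
So a = 83, b = 1463, c = 321, d = 1591.
RR = [a/(a+b)] / [c/(c+d)] = (83/1546) / (321/1912) = 0.05369/0.16789 = 0.31978

0.32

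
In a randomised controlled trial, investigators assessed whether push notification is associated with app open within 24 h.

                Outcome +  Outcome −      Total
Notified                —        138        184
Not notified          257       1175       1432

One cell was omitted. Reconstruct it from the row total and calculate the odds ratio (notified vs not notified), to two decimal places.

The missing cell is in the exposed row: 184 − 138 = 46.
So a = 46, b = 138, c = 257, d = 1175.
OR = (a·d)/(b·c) = (46 × 1175) / (138 × 257) = 54050 / 35466 = 1.52399

1.52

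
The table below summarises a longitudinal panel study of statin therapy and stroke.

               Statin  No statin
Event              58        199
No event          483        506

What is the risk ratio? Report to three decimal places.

Reading the table with exposure as columns: a = 58 (Statin, case), b = 483 (Statin, non-case), c = 199 (No statin, case), d = 506.
Risk in exposed = 58/541 = 0.10721; risk in unexposed = 199/705 = 0.28227.
RR = 0.10721 / 0.28227 = 0.37981
The risk is 62% lower among the exposed than among the unexposed.

0.380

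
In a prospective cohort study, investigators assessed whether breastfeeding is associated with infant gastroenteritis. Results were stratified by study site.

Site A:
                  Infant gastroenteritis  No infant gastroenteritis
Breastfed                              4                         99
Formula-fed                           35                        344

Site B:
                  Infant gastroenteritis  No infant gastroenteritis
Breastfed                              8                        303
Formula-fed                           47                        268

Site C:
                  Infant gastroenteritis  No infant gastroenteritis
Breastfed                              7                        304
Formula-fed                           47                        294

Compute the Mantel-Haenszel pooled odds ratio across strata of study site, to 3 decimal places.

OR_MH = Σ(aᵢdᵢ/nᵢ) / Σ(bᵢcᵢ/nᵢ), where nᵢ is the stratum total.
Stratum 1 (Site A): n = 482; a·d/n = 4·344/482 = 2.8548; b·c/n = 99·35/482 = 7.1888
Stratum 2 (Site B): n = 626; a·d/n = 8·268/626 = 3.4249; b·c/n = 303·47/626 = 22.7492
Stratum 3 (Site C): n = 652; a·d/n = 7·294/652 = 3.1564; b·c/n = 304·47/652 = 21.9141
OR_MH = (2.8548 + 3.4249 + 3.1564) / (7.1888 + 22.7492 + 21.9141) = 9.4361 / 51.8521 = 0.18198

0.182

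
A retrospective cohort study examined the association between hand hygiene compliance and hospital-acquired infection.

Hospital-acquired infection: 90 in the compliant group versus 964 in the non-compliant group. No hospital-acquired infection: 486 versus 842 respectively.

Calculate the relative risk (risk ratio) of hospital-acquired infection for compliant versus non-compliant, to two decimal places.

0.29

From the description: a = 90, b = 486, c = 964, d = 842.
Risk in exposed = 90/576 = 0.15625; risk in unexposed = 964/1806 = 0.53378.
RR = 0.15625 / 0.53378 = 0.29273
The risk is 71% lower among the exposed than among the unexposed.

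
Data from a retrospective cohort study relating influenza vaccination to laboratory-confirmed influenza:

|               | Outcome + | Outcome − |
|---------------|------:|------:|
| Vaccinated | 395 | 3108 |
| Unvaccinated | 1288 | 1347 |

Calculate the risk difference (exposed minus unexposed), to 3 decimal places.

-0.376

Cells: a = 395, b = 3108, c = 1288, d = 1347.
Risk in exposed = 395/3503 = 0.112760; risk in unexposed = 1288/2635 = 0.488805.
Risk difference = 0.112760 − 0.488805 = -0.376044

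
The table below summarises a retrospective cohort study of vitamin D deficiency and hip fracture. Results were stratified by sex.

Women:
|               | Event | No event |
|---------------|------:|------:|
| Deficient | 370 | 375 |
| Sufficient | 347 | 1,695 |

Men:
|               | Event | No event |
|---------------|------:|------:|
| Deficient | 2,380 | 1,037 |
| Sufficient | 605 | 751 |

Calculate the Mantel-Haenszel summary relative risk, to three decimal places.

1.801

RR_MH = Σ(aᵢ·n₀ᵢ/nᵢ) / Σ(cᵢ·n₁ᵢ/nᵢ), with n₁ᵢ = aᵢ+bᵢ (exposed), n₀ᵢ = cᵢ+dᵢ (unexposed), nᵢ = n₁ᵢ+n₀ᵢ.
Stratum 1 (Women): n₁ = 745, n₀ = 2042, n = 2787; a·n₀/n = 370·2042/2787 = 271.0944; c·n₁/n = 347·745/2787 = 92.7574
Stratum 2 (Men): n₁ = 3417, n₀ = 1356, n = 4773; a·n₀/n = 2380·1356/4773 = 676.1534; c·n₁/n = 605·3417/4773 = 433.1207
RR_MH = (271.0944 + 676.1534) / (92.7574 + 433.1207) = 947.2477 / 525.8781 = 1.80127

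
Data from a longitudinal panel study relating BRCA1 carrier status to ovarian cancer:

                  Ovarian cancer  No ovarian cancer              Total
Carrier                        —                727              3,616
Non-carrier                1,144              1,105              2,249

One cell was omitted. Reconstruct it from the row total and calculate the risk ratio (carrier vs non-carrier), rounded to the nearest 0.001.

The missing cell is in the exposed row: 3616 − 727 = 2889.
So a = 2889, b = 727, c = 1144, d = 1105.
RR = [a/(a+b)] / [c/(c+d)] = (2889/3616) / (1144/2249) = 0.79895/0.50867 = 1.57066

1.571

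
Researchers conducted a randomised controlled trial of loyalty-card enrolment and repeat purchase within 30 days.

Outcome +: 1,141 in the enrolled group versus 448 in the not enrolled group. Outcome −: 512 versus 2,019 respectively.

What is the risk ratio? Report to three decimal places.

3.801

From the description: a = 1141, b = 512, c = 448, d = 2019.
Risk in exposed = 1141/1653 = 0.69026; risk in unexposed = 448/2467 = 0.18160.
RR = 0.69026 / 0.18160 = 3.80105
The risk among the exposed is 3.80 times that among the unexposed.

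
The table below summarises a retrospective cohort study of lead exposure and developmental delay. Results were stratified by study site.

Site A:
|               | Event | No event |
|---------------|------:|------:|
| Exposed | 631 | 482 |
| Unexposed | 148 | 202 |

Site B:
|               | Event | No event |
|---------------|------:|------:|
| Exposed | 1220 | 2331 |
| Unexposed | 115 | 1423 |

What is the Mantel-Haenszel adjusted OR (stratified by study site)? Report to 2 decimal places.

4.22

OR_MH = Σ(aᵢdᵢ/nᵢ) / Σ(bᵢcᵢ/nᵢ), where nᵢ is the stratum total.
Stratum 1 (Site A): n = 1463; a·d/n = 631·202/1463 = 87.1237; b·c/n = 482·148/1463 = 48.7601
Stratum 2 (Site B): n = 5089; a·d/n = 1220·1423/5089 = 341.1397; b·c/n = 2331·115/5089 = 52.6754
OR_MH = (87.1237 + 341.1397) / (48.7601 + 52.6754) = 428.2634 / 101.4355 = 4.22203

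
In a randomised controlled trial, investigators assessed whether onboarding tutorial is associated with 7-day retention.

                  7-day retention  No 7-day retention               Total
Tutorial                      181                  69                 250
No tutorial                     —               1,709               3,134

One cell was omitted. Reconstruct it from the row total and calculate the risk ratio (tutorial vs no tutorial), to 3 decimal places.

1.592

The missing cell is in the unexposed row: 3134 − 1709 = 1425.
So a = 181, b = 69, c = 1425, d = 1709.
RR = [a/(a+b)] / [c/(c+d)] = (181/250) / (1425/3134) = 0.72400/0.45469 = 1.59229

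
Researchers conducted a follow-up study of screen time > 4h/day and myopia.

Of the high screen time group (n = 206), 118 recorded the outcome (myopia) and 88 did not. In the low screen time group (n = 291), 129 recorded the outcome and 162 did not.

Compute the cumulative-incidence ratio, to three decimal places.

1.292

From the description: a = 118, b = 88, c = 129, d = 162.
Risk in exposed = 118/206 = 0.57282; risk in unexposed = 129/291 = 0.44330.
RR = 0.57282 / 0.44330 = 1.29217
The risk among the exposed is 1.29 times that among the unexposed.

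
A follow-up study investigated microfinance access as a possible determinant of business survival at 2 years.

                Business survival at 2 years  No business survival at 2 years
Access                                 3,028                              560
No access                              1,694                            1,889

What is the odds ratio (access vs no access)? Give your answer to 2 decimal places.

6.03

Cells: a = 3028, b = 560, c = 1694, d = 1889.
OR = (a·d)/(b·c) = (3028 × 1889) / (560 × 1694) = 5719892 / 948640 = 6.02957
The odds of business survival at 2 years are about 6.03 times as high in the access group.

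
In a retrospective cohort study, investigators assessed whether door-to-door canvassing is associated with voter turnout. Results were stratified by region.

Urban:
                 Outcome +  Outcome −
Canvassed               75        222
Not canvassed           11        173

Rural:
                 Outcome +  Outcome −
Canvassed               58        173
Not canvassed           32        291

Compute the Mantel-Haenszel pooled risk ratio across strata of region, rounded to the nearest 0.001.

3.104

RR_MH = Σ(aᵢ·n₀ᵢ/nᵢ) / Σ(cᵢ·n₁ᵢ/nᵢ), with n₁ᵢ = aᵢ+bᵢ (exposed), n₀ᵢ = cᵢ+dᵢ (unexposed), nᵢ = n₁ᵢ+n₀ᵢ.
Stratum 1 (Urban): n₁ = 297, n₀ = 184, n = 481; a·n₀/n = 75·184/481 = 28.6902; c·n₁/n = 11·297/481 = 6.7921
Stratum 2 (Rural): n₁ = 231, n₀ = 323, n = 554; a·n₀/n = 58·323/554 = 33.8159; c·n₁/n = 32·231/554 = 13.3430
RR_MH = (28.6902 + 33.8159) / (6.7921 + 13.3430) = 62.5061 / 20.1351 = 3.10434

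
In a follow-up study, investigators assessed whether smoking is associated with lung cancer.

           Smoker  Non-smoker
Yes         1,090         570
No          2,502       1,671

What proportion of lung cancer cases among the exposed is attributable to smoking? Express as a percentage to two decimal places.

16.18

Reading the table with exposure as columns: a = 1090 (Smoker, case), b = 2502 (Smoker, non-case), c = 570 (Non-smoker, case), d = 1671.
Risk in exposed = 1090/3592 = 0.30345; risk in unexposed = 570/2241 = 0.25435.
RR = 0.30345/0.25435 = 1.19305
AR% = (RR − 1)/RR × 100 = (1.19305 − 1)/1.19305 × 100 = 16.1809%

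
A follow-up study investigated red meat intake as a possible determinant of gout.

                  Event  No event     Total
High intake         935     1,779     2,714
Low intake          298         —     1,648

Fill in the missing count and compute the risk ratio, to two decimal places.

The missing cell is in the unexposed row: 1648 − 298 = 1350.
So a = 935, b = 1779, c = 298, d = 1350.
RR = [a/(a+b)] / [c/(c+d)] = (935/2714) / (298/1648) = 0.34451/0.18083 = 1.90521

1.91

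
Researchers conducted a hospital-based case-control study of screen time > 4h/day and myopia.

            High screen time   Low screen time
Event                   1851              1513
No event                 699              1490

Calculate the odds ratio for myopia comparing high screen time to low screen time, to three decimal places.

2.608

Reading the table with exposure as columns: a = 1851 (High screen time, case), b = 699 (High screen time, non-case), c = 1513 (Low screen time, case), d = 1490.
OR = (a·d)/(b·c) = (1851 × 1490) / (699 × 1513) = 2757990 / 1057587 = 2.60781
The odds of myopia are about 2.61 times as high in the high screen time group.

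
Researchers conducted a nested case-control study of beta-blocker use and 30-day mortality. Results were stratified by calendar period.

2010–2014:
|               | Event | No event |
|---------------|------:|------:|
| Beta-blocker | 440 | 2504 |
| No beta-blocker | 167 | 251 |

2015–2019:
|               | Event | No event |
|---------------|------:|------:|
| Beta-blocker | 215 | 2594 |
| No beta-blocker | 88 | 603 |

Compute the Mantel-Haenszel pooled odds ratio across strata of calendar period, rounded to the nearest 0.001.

OR_MH = Σ(aᵢdᵢ/nᵢ) / Σ(bᵢcᵢ/nᵢ), where nᵢ is the stratum total.
Stratum 1 (2010–2014): n = 3362; a·d/n = 440·251/3362 = 32.8495; b·c/n = 2504·167/3362 = 124.3807
Stratum 2 (2015–2019): n = 3500; a·d/n = 215·603/3500 = 37.0414; b·c/n = 2594·88/3500 = 65.2206
OR_MH = (32.8495 + 37.0414) / (124.3807 + 65.2206) = 69.8909 / 189.6013 = 0.36862

0.369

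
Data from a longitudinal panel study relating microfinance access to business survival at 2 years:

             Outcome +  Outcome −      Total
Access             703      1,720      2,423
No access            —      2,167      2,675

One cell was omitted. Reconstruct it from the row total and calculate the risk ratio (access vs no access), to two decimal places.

The missing cell is in the unexposed row: 2675 − 2167 = 508.
So a = 703, b = 1720, c = 508, d = 2167.
RR = [a/(a+b)] / [c/(c+d)] = (703/2423) / (508/2675) = 0.29014/0.18991 = 1.52778

1.53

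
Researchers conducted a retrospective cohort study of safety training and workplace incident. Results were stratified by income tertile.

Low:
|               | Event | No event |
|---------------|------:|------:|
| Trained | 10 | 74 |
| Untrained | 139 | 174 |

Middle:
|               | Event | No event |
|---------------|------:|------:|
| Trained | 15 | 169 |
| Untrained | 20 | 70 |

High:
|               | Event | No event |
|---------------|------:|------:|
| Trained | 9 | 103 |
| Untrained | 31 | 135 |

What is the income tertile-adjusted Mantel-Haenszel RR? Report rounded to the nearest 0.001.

RR_MH = Σ(aᵢ·n₀ᵢ/nᵢ) / Σ(cᵢ·n₁ᵢ/nᵢ), with n₁ᵢ = aᵢ+bᵢ (exposed), n₀ᵢ = cᵢ+dᵢ (unexposed), nᵢ = n₁ᵢ+n₀ᵢ.
Stratum 1 (Low): n₁ = 84, n₀ = 313, n = 397; a·n₀/n = 10·313/397 = 7.8841; c·n₁/n = 139·84/397 = 29.4106
Stratum 2 (Middle): n₁ = 184, n₀ = 90, n = 274; a·n₀/n = 15·90/274 = 4.9270; c·n₁/n = 20·184/274 = 13.4307
Stratum 3 (High): n₁ = 112, n₀ = 166, n = 278; a·n₀/n = 9·166/278 = 5.3741; c·n₁/n = 31·112/278 = 12.4892
RR_MH = (7.8841 + 4.9270 + 5.3741) / (29.4106 + 13.4307 + 12.4892) = 18.1852 / 55.3304 = 0.32867

0.329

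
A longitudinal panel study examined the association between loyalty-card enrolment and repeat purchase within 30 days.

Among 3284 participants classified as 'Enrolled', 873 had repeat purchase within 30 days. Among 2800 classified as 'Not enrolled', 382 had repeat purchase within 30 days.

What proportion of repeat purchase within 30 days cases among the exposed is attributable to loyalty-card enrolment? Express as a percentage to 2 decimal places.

48.68

From the description: a = 873, b = 2411, c = 382, d = 2418.
Risk in exposed = 873/3284 = 0.26583; risk in unexposed = 382/2800 = 0.13643.
RR = 0.26583/0.13643 = 1.94852
AR% = (RR − 1)/RR × 100 = (1.94852 − 1)/1.94852 × 100 = 48.6791%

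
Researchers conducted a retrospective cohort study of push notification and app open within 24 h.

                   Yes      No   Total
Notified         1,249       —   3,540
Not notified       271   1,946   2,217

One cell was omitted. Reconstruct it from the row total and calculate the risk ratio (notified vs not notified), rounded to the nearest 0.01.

The missing cell is in the exposed row: 3540 − 1249 = 2291.
So a = 1249, b = 2291, c = 271, d = 1946.
RR = [a/(a+b)] / [c/(c+d)] = (1249/3540) / (271/2217) = 0.35282/0.12224 = 2.88639

2.89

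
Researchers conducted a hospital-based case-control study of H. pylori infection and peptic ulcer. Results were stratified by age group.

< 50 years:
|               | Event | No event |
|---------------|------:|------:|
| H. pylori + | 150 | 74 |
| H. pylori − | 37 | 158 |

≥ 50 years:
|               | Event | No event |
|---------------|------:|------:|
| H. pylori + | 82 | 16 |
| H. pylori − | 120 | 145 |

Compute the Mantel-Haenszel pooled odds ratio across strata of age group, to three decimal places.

7.554

OR_MH = Σ(aᵢdᵢ/nᵢ) / Σ(bᵢcᵢ/nᵢ), where nᵢ is the stratum total.
Stratum 1 (< 50 years): n = 419; a·d/n = 150·158/419 = 56.5632; b·c/n = 74·37/419 = 6.5346
Stratum 2 (≥ 50 years): n = 363; a·d/n = 82·145/363 = 32.7548; b·c/n = 16·120/363 = 5.2893
OR_MH = (56.5632 + 32.7548) / (6.5346 + 5.2893) = 89.3181 / 11.8239 = 7.55405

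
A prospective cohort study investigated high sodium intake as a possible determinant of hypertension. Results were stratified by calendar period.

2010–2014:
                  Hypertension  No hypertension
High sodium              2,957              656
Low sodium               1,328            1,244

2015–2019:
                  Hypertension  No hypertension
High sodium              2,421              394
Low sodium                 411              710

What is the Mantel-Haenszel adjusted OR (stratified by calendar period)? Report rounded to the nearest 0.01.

5.67

OR_MH = Σ(aᵢdᵢ/nᵢ) / Σ(bᵢcᵢ/nᵢ), where nᵢ is the stratum total.
Stratum 1 (2010–2014): n = 6185; a·d/n = 2957·1244/6185 = 594.7466; b·c/n = 656·1328/6185 = 140.8517
Stratum 2 (2015–2019): n = 3936; a·d/n = 2421·710/3936 = 436.7149; b·c/n = 394·411/3936 = 41.1418
OR_MH = (594.7466 + 436.7149) / (140.8517 + 41.1418) = 1031.4616 / 181.9935 = 5.66757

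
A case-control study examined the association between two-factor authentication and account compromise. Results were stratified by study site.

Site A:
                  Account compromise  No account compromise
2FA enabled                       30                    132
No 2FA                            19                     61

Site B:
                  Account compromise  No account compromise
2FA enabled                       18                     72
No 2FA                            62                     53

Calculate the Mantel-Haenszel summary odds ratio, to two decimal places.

0.38

OR_MH = Σ(aᵢdᵢ/nᵢ) / Σ(bᵢcᵢ/nᵢ), where nᵢ is the stratum total.
Stratum 1 (Site A): n = 242; a·d/n = 30·61/242 = 7.5620; b·c/n = 132·19/242 = 10.3636
Stratum 2 (Site B): n = 205; a·d/n = 18·53/205 = 4.6537; b·c/n = 72·62/205 = 21.7756
OR_MH = (7.5620 + 4.6537) / (10.3636 + 21.7756) = 12.2156 / 32.1392 = 0.38008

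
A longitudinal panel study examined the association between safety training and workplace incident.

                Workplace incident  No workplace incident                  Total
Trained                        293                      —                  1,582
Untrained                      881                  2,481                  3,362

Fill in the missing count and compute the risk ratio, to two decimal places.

The missing cell is in the exposed row: 1582 − 293 = 1289.
So a = 293, b = 1289, c = 881, d = 2481.
RR = [a/(a+b)] / [c/(c+d)] = (293/1582) / (881/3362) = 0.18521/0.26205 = 0.70678

0.71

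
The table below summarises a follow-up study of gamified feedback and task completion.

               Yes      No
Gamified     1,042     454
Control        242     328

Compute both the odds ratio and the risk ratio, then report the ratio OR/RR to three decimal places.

Cells: a = 1042, b = 454, c = 242, d = 328.
OR = (1042·328)/(454·242) = 341776/109868 = 3.11079
Risk in exposed = 1042/1496 = 0.69652; risk in unexposed = 242/570 = 0.42456; RR = 1.64057
OR/RR = 3.11079 / 1.64057 = 1.89616
The outcome is not rare, so the OR lies further from 1 than the RR.

1.896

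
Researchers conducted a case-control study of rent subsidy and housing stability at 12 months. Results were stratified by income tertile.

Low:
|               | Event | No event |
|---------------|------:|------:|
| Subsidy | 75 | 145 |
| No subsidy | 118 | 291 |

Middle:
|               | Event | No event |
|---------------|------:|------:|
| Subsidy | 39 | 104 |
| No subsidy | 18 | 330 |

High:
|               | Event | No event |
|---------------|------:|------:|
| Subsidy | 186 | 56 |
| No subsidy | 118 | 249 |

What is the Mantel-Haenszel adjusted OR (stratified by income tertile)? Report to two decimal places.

3.27

OR_MH = Σ(aᵢdᵢ/nᵢ) / Σ(bᵢcᵢ/nᵢ), where nᵢ is the stratum total.
Stratum 1 (Low): n = 629; a·d/n = 75·291/629 = 34.6979; b·c/n = 145·118/629 = 27.2019
Stratum 2 (Middle): n = 491; a·d/n = 39·330/491 = 26.2118; b·c/n = 104·18/491 = 3.8126
Stratum 3 (High): n = 609; a·d/n = 186·249/609 = 76.0493; b·c/n = 56·118/609 = 10.8506
OR_MH = (34.6979 + 26.2118 + 76.0493) / (27.2019 + 3.8126 + 10.8506) = 136.9590 / 41.8651 = 3.27144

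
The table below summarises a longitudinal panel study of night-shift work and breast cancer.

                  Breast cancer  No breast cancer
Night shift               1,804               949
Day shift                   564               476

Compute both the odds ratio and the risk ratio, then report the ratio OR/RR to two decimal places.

1.33

Cells: a = 1804, b = 949, c = 564, d = 476.
OR = (1804·476)/(949·564) = 858704/535236 = 1.60435
Risk in exposed = 1804/2753 = 0.65529; risk in unexposed = 564/1040 = 0.54231; RR = 1.20833
OR/RR = 1.60435 / 1.20833 = 1.32774
The outcome is not rare, so the OR lies further from 1 than the RR.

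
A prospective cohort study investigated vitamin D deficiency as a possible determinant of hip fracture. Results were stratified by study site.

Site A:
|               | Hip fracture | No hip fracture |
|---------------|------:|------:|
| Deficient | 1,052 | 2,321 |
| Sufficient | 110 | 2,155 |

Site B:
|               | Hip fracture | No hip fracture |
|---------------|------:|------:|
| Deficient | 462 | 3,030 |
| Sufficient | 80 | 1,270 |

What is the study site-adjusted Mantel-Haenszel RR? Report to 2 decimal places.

RR_MH = Σ(aᵢ·n₀ᵢ/nᵢ) / Σ(cᵢ·n₁ᵢ/nᵢ), with n₁ᵢ = aᵢ+bᵢ (exposed), n₀ᵢ = cᵢ+dᵢ (unexposed), nᵢ = n₁ᵢ+n₀ᵢ.
Stratum 1 (Site A): n₁ = 3373, n₀ = 2265, n = 5638; a·n₀/n = 1052·2265/5638 = 422.6286; c·n₁/n = 110·3373/5638 = 65.8088
Stratum 2 (Site B): n₁ = 3492, n₀ = 1350, n = 4842; a·n₀/n = 462·1350/4842 = 128.8104; c·n₁/n = 80·3492/4842 = 57.6952
RR_MH = (422.6286 + 128.8104) / (65.8088 + 57.6952) = 551.4390 / 123.5040 = 4.46495

4.46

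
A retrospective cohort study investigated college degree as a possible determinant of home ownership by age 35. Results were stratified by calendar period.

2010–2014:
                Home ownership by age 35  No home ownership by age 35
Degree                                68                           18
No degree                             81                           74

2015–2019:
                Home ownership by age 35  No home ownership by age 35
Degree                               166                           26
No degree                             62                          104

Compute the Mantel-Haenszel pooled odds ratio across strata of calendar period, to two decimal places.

OR_MH = Σ(aᵢdᵢ/nᵢ) / Σ(bᵢcᵢ/nᵢ), where nᵢ is the stratum total.
Stratum 1 (2010–2014): n = 241; a·d/n = 68·74/241 = 20.8797; b·c/n = 18·81/241 = 6.0498
Stratum 2 (2015–2019): n = 358; a·d/n = 166·104/358 = 48.2235; b·c/n = 26·62/358 = 4.5028
OR_MH = (20.8797 + 48.2235) / (6.0498 + 4.5028) = 69.1031 / 10.5526 = 6.54845

6.55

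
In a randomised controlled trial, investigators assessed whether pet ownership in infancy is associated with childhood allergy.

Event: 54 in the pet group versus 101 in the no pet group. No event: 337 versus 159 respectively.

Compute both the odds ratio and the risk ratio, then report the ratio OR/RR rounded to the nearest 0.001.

From the description: a = 54, b = 337, c = 101, d = 159.
OR = (54·159)/(337·101) = 8586/34037 = 0.25225
Risk in exposed = 54/391 = 0.13811; risk in unexposed = 101/260 = 0.38846; RR = 0.35552
OR/RR = 0.25225 / 0.35552 = 0.70953
The outcome is not rare, so the OR lies further from 1 than the RR.

0.710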